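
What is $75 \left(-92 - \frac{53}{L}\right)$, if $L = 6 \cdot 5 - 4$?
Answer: $- \frac{183375}{26} \approx -7052.9$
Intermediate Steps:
$L = 26$ ($L = 30 - 4 = 26$)
$75 \left(-92 - \frac{53}{L}\right) = 75 \left(-92 - \frac{53}{26}\right) = 75 \left(- \frac{2445}{26}\right) = - \frac{183375}{26}$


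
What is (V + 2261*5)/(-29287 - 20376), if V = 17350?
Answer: -28655/49663 ≈ -0.57699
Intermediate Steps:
(V + 2261*5)/(-29287 - 20376) = (17350 + 2261*5)/(-29287 - 20376) = (17350 + 11305)/(-49663) = 28655*(-1/49663) = -28655/49663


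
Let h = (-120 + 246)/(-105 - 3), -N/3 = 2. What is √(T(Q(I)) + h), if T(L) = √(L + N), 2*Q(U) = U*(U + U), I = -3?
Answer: √(-42 + 36*√3)/6 ≈ 0.75192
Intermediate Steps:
N = -6 (N = -3*2 = -6)
Q(U) = U² (Q(U) = (U*(U + U))/2 = (U*(2*U))/2 = (2*U²)/2 = U²)
h = -7/6 (h = 126/(-108) = 126*(-1/108) = -7/6 ≈ -1.1667)
T(L) = √(-6 + L) (T(L) = √(L - 6) = √(-6 + L))
√(T(Q(I)) + h) = √(√(-6 + (-3)²) - 7/6) = √(√(-6 + 9) - 7/6) = √(√3 - 7/6) = √(-7/6 + √3)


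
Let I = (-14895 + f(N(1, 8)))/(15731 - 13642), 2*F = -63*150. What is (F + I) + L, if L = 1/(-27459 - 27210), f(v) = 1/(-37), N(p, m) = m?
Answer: -19995763093222/4225531017 ≈ -4732.1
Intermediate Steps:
f(v) = -1/37
F = -4725 (F = (-63*150)/2 = (½)*(-9450) = -4725)
I = -551116/77293 (I = (-14895 - 1/37)/(15731 - 13642) = -551116/37/2089 = -551116/37*1/2089 = -551116/77293 ≈ -7.1302)
L = -1/54669 (L = 1/(-54669) = -1/54669 ≈ -1.8292e-5)
(F + I) + L = (-4725 - 551116/77293) - 1/54669 = -365760541/77293 - 1/54669 = -19995763093222/4225531017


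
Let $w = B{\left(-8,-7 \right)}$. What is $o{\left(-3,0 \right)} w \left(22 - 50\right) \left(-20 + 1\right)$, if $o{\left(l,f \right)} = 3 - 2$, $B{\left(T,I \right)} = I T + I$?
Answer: $26068$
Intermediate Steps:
$B{\left(T,I \right)} = I + I T$
$o{\left(l,f \right)} = 1$
$w = 49$ ($w = - 7 \left(1 - 8\right) = \left(-7\right) \left(-7\right) = 49$)
$o{\left(-3,0 \right)} w \left(22 - 50\right) \left(-20 + 1\right) = 1 \cdot 49 \left(22 - 50\right) \left(-20 + 1\right) = 49 \left(\left(-28\right) \left(-19\right)\right) = 49 \cdot 532 = 26068$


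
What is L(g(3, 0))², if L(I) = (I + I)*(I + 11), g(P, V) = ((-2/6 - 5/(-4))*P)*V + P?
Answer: 7056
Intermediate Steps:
g(P, V) = P + 11*P*V/12 (g(P, V) = ((-2*⅙ - 5*(-¼))*P)*V + P = ((-⅓ + 5/4)*P)*V + P = (11*P/12)*V + P = 11*P*V/12 + P = P + 11*P*V/12)
L(I) = 2*I*(11 + I) (L(I) = (2*I)*(11 + I) = 2*I*(11 + I))
L(g(3, 0))² = (2*((1/12)*3*(12 + 11*0))*(11 + (1/12)*3*(12 + 11*0)))² = (2*((1/12)*3*(12 + 0))*(11 + (1/12)*3*(12 + 0)))² = (2*((1/12)*3*12)*(11 + (1/12)*3*12))² = (2*3*(11 + 3))² = (2*3*14)² = 84² = 7056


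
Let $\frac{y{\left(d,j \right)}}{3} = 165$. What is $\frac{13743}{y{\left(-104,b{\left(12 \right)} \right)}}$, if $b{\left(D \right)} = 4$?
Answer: $\frac{1527}{55} \approx 27.764$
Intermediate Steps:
$y{\left(d,j \right)} = 495$ ($y{\left(d,j \right)} = 3 \cdot 165 = 495$)
$\frac{13743}{y{\left(-104,b{\left(12 \right)} \right)}} = \frac{13743}{495} = 13743 \cdot \frac{1}{495} = \frac{1527}{55}$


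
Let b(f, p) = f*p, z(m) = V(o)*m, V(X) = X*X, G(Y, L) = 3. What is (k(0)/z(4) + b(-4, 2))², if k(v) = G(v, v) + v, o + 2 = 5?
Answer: 9025/144 ≈ 62.674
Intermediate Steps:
o = 3 (o = -2 + 5 = 3)
V(X) = X²
k(v) = 3 + v
z(m) = 9*m (z(m) = 3²*m = 9*m)
(k(0)/z(4) + b(-4, 2))² = ((3 + 0)/((9*4)) - 4*2)² = (3/36 - 8)² = (3*(1/36) - 8)² = (1/12 - 8)² = (-95/12)² = 9025/144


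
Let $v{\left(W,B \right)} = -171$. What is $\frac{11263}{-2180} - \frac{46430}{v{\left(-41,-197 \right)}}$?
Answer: $\frac{99291427}{372780} \approx 266.35$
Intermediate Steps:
$\frac{11263}{-2180} - \frac{46430}{v{\left(-41,-197 \right)}} = \frac{11263}{-2180} - \frac{46430}{-171} = 11263 \left(- \frac{1}{2180}\right) - - \frac{46430}{171} = - \frac{11263}{2180} + \frac{46430}{171} = \frac{99291427}{372780}$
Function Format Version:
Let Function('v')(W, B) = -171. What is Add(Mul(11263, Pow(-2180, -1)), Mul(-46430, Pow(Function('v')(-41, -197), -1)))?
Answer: Rational(99291427, 372780) ≈ 266.35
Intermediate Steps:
Add(Mul(11263, Pow(-2180, -1)), Mul(-46430, Pow(Function('v')(-41, -197), -1))) = Add(Mul(11263, Pow(-2180, -1)), Mul(-46430, Pow(-171, -1))) = Add(Mul(11263, Rational(-1, 2180)), Mul(-46430, Rational(-1, 171))) = Add(Rational(-11263, 2180), Rational(46430, 171)) = Rational(99291427, 372780)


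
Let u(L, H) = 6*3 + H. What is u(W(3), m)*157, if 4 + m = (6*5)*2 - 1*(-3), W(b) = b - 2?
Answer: 12089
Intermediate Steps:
W(b) = -2 + b
m = 59 (m = -4 + ((6*5)*2 - 1*(-3)) = -4 + (30*2 + 3) = -4 + (60 + 3) = -4 + 63 = 59)
u(L, H) = 18 + H
u(W(3), m)*157 = (18 + 59)*157 = 77*157 = 12089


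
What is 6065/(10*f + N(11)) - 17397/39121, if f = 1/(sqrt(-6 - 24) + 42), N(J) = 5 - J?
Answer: 3*(-28995*sqrt(30) + 70973383063*I)/(39121*(-5172*I + 5*sqrt(30))) ≈ -1052.3 + 5.5696*I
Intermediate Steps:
f = 1/(42 + I*sqrt(30)) (f = 1/(sqrt(-30) + 42) = 1/(I*sqrt(30) + 42) = 1/(42 + I*sqrt(30)) ≈ 0.023411 - 0.0030531*I)
6065/(10*f + N(11)) - 17397/39121 = 6065/(10*(7/299 - I*sqrt(30)/1794) + (5 - 1*11)) - 17397/39121 = 6065/((70/299 - 5*I*sqrt(30)/897) + (5 - 11)) - 17397*1/39121 = 6065/((70/299 - 5*I*sqrt(30)/897) - 6) - 17397/39121 = 6065/(-1724/299 - 5*I*sqrt(30)/897) - 17397/39121 = -17397/39121 + 6065/(-1724/299 - 5*I*sqrt(30)/897)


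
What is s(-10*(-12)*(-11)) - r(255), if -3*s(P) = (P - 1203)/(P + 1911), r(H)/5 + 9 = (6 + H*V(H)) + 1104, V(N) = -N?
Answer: 188896261/591 ≈ 3.1962e+5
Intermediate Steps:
r(H) = 5505 - 5*H² (r(H) = -45 + 5*((6 + H*(-H)) + 1104) = -45 + 5*((6 - H²) + 1104) = -45 + 5*(1110 - H²) = -45 + (5550 - 5*H²) = 5505 - 5*H²)
s(P) = -(-1203 + P)/(3*(1911 + P)) (s(P) = -(P - 1203)/(3*(P + 1911)) = -(-1203 + P)/(3*(1911 + P)))
s(-10*(-12)*(-11)) - r(255) = (1203 - (-10*(-12))*(-11))/(3*(1911 - 10*(-12)*(-11))) - (5505 - 5*255²) = (1203 - 120*(-11))/(3*(1911 + 120*(-11))) - (5505 - 5*65025) = (1203 - 1*(-1320))/(3*(1911 - 1320)) - (5505 - 325125) = (⅓)*(1203 + 1320)/591 - 1*(-319620) = (⅓)*(1/591)*2523 + 319620 = 841/591 + 319620 = 188896261/591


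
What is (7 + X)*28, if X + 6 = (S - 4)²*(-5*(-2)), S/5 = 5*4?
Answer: 2580508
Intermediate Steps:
S = 100 (S = 5*(5*4) = 5*20 = 100)
X = 92154 (X = -6 + (100 - 4)²*(-5*(-2)) = -6 + 96²*10 = -6 + 9216*10 = -6 + 92160 = 92154)
(7 + X)*28 = (7 + 92154)*28 = 92161*28 = 2580508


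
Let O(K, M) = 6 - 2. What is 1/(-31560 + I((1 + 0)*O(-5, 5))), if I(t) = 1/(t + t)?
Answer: -8/252479 ≈ -3.1686e-5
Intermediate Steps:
O(K, M) = 4
I(t) = 1/(2*t)
1/(-31560 + I((1 + 0)*O(-5, 5))) = 1/(-31560 + 1/(2*(((1 + 0)*4)))) = 1/(-31560 + 1/(2*((1*4)))) = 1/(-31560 + (1/2)/4) = 1/(-31560 + (1/2)*(1/4)) = 1/(-31560 + 1/8) = 1/(-252479/8) = -8/252479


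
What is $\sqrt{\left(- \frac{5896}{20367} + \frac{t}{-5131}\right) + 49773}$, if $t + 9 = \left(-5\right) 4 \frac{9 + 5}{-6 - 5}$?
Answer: $\frac{2 \sqrt{1826973675666140749286}}{383177949} \approx 223.1$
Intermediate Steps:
$t = \frac{181}{11}$ ($t = -9 + \left(-5\right) 4 \frac{9 + 5}{-6 - 5} = -9 - 20 \frac{14}{-11} = -9 - 20 \cdot 14 \left(- \frac{1}{11}\right) = -9 - - \frac{280}{11} = -9 + \frac{280}{11} = \frac{181}{11} \approx 16.455$)
$\sqrt{\left(- \frac{5896}{20367} + \frac{t}{-5131}\right) + 49773} = \sqrt{\left(- \frac{5896}{20367} + \frac{181}{11 \left(-5131\right)}\right) + 49773} = \sqrt{\left(\left(-5896\right) \frac{1}{20367} + \frac{181}{11} \left(- \frac{1}{5131}\right)\right) + 49773} = \sqrt{\left(- \frac{5896}{20367} - \frac{181}{56441}\right) + 49773} = \sqrt{- \frac{336462563}{1149533847} + 49773} = \sqrt{\frac{57215411704168}{1149533847}} = \frac{2 \sqrt{1826973675666140749286}}{383177949}$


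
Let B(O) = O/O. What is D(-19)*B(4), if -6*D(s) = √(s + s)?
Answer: -I*√38/6 ≈ -1.0274*I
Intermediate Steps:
D(s) = -√2*√s/6 (D(s) = -√(s + s)/6 = -√2*√s/6)
B(O) = 1
D(-19)*B(4) = -√2*√(-19)/6*1 = -√2*I*√19/6*1 = -I*√38/6*1 = -I*√38/6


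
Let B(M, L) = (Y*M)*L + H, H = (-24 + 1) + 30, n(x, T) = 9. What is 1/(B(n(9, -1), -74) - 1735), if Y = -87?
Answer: 1/56214 ≈ 1.7789e-5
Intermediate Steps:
H = 7 (H = -23 + 30 = 7)
B(M, L) = 7 - 87*L*M (B(M, L) = (-87*M)*L + 7 = -87*L*M + 7 = 7 - 87*L*M)
1/(B(n(9, -1), -74) - 1735) = 1/((7 - 87*(-74)*9) - 1735) = 1/((7 + 57942) - 1735) = 1/(57949 - 1735) = 1/56214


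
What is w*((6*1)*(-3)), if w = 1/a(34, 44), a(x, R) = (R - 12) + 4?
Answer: -1/2 ≈ -0.50000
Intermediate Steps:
a(x, R) = -8 + R (a(x, R) = (-12 + R) + 4 = -8 + R)
w = 1/36 (w = 1/(-8 + 44) = 1/36 ≈ 0.027778)
w*((6*1)*(-3)) = ((6*1)*(-3))/36 = (6*(-3))/36 = (1/36)*(-18) = -1/2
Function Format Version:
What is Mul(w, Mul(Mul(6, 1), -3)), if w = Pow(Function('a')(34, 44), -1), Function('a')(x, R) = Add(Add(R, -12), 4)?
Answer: Rational(-1, 2) ≈ -0.50000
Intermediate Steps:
Function('a')(x, R) = Add(-8, R) (Function('a')(x, R) = Add(Add(-12, R), 4) = Add(-8, R))
w = Rational(1, 36) (w = Pow(Add(-8, 44), -1) = Pow(36, -1) = Rational(1, 36) ≈ 0.027778)
Mul(w, Mul(Mul(6, 1), -3)) = Mul(Rational(1, 36), Mul(Mul(6, 1), -3)) = Mul(Rational(1, 36), Mul(6, -3)) = Mul(Rational(1, 36), -18) = Rational(-1, 2)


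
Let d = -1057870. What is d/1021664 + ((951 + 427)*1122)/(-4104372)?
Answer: -246729294361/174720379792 ≈ -1.4121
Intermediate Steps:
d/1021664 + ((951 + 427)*1122)/(-4104372) = -1057870/1021664 + ((951 + 427)*1122)/(-4104372) = -1057870*1/1021664 + (1378*1122)*(-1/4104372) = -528935/510832 + 1546116*(-1/4104372) = -528935/510832 - 128843/342031 = -246729294361/174720379792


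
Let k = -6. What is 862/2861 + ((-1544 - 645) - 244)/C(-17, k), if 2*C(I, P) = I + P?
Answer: 13941452/65803 ≈ 211.87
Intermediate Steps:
C(I, P) = I/2 + P/2 (C(I, P) = (I + P)/2 = I/2 + P/2)
862/2861 + ((-1544 - 645) - 244)/C(-17, k) = 862/2861 + ((-1544 - 645) - 244)/((½)*(-17) + (½)*(-6)) = 862*(1/2861) + (-2189 - 244)/(-17/2 - 3) = 862/2861 - 2433/(-23/2) = 862/2861 - 2433*(-2/23) = 862/2861 + 4866/23 = 13941452/65803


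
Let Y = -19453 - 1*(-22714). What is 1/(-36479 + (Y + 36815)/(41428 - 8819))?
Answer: -32609/1189503635 ≈ -2.7414e-5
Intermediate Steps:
Y = 3261 (Y = -19453 + 22714 = 3261)
1/(-36479 + (Y + 36815)/(41428 - 8819)) = 1/(-36479 + (3261 + 36815)/(41428 - 8819)) = 1/(-36479 + 40076/32609) = 1/(-1189503635/32609) = -32609/1189503635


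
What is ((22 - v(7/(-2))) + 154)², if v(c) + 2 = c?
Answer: 131769/4 ≈ 32942.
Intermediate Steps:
v(c) = -2 + c
((22 - v(7/(-2))) + 154)² = ((22 - (-2 + 7/(-2))) + 154)² = ((22 - (-2 + 7*(-½))) + 154)² = ((22 - (-2 - 7/2)) + 154)² = ((22 - 1*(-11/2)) + 154)² = ((22 + 11/2) + 154)² = (55/2 + 154)² = (363/2)² = 131769/4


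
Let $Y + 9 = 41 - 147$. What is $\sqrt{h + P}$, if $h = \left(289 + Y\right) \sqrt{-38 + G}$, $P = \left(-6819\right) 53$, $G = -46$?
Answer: $\sqrt{-361407 + 348 i \sqrt{21}} \approx 1.326 + 601.17 i$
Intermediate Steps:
$Y = -115$ ($Y = -9 + \left(41 - 147\right) = -9 - 106 = -115$)
$P = -361407$
$h = 348 i \sqrt{21}$ ($h = \left(289 - 115\right) \sqrt{-38 - 46} = 174 \sqrt{-84} = 174 \cdot 2 i \sqrt{21} = 348 i \sqrt{21} \approx 1594.7 i$)
$\sqrt{h + P} = \sqrt{348 i \sqrt{21} - 361407} = \sqrt{-361407 + 348 i \sqrt{21}}$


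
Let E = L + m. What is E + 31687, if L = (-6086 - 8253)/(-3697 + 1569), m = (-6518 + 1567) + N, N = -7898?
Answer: 40101603/2128 ≈ 18845.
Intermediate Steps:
m = -12849 (m = (-6518 + 1567) - 7898 = -4951 - 7898 = -12849)
L = 14339/2128 (L = -14339/(-2128) = -14339*(-1/2128) = 14339/2128 ≈ 6.7383)
E = -27328333/2128 (E = 14339/2128 - 12849 = -27328333/2128 ≈ -12842.)
E + 31687 = -27328333/2128 + 31687 = 40101603/2128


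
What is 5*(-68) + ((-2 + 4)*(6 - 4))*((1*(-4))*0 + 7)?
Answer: -312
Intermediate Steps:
5*(-68) + ((-2 + 4)*(6 - 4))*((1*(-4))*0 + 7) = -340 + (2*2)*(-4*0 + 7) = -340 + 4*(0 + 7) = -340 + 4*7 = -340 + 28 = -312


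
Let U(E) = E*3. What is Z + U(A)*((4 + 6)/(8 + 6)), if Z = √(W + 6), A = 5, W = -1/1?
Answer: 75/7 + √5 ≈ 12.950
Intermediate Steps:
W = -1 (W = -1*1 = -1)
U(E) = 3*E
Z = √5 (Z = √(-1 + 6) = √5 ≈ 2.2361)
Z + U(A)*((4 + 6)/(8 + 6)) = √5 + (3*5)*((4 + 6)/(8 + 6)) = √5 + 15*(10/14) = √5 + 15*(10*(1/14)) = √5 + 15*(5/7) = √5 + 75/7 = 75/7 + √5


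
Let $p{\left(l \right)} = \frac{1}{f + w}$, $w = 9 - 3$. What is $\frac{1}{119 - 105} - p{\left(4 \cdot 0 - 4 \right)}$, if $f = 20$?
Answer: $\frac{3}{91} \approx 0.032967$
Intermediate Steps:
$w = 6$ ($w = 9 - 3 = 6$)
$p{\left(l \right)} = \frac{1}{26}$ ($p{\left(l \right)} = \frac{1}{20 + 6} = \frac{1}{26}$)
$\frac{1}{119 - 105} - p{\left(4 \cdot 0 - 4 \right)} = \frac{1}{119 - 105} - \frac{1}{26} = \frac{1}{14} - \frac{1}{26} = \frac{3}{91}$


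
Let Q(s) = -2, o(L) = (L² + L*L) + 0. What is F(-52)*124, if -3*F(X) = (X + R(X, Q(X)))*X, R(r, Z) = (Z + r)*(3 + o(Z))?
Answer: -4165408/3 ≈ -1.3885e+6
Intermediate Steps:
o(L) = 2*L² (o(L) = (L² + L²) + 0 = 2*L² + 0 = 2*L²)
R(r, Z) = (3 + 2*Z²)*(Z + r) (R(r, Z) = (Z + r)*(3 + 2*Z²) = (3 + 2*Z²)*(Z + r))
F(X) = -X*(-22 + 12*X)/3 (F(X) = -(X + (2*(-2)³ + 3*(-2) + 3*X + 2*X*(-2)²))*X/3 = -(X + (2*(-8) - 6 + 3*X + 2*X*4))*X/3 = -(X + (-16 - 6 + 3*X + 8*X))*X/3 = -(X + (-22 + 11*X))*X/3 = -(-22 + 12*X)*X/3 = -X*(-22 + 12*X)/3)
F(-52)*124 = ((⅔)*(-52)*(11 - 6*(-52)))*124 = ((⅔)*(-52)*(11 + 312))*124 = ((⅔)*(-52)*323)*124 = -33592/3*124 = -4165408/3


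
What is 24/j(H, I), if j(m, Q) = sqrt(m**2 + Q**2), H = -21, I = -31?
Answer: 12*sqrt(1402)/701 ≈ 0.64097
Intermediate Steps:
j(m, Q) = sqrt(Q**2 + m**2)
24/j(H, I) = 24/(sqrt((-31)**2 + (-21)**2)) = 24/(sqrt(961 + 441)) = 24/(sqrt(1402)) = 24*(sqrt(1402)/1402) = 12*sqrt(1402)/701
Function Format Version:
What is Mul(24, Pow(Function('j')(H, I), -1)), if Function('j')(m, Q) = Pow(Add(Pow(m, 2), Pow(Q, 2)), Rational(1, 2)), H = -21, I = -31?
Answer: Mul(Rational(12, 701), Pow(1402, Rational(1, 2))) ≈ 0.64097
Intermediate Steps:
Function('j')(m, Q) = Pow(Add(Pow(Q, 2), Pow(m, 2)), Rational(1, 2))
Mul(24, Pow(Function('j')(H, I), -1)) = Mul(24, Pow(Pow(Add(Pow(-31, 2), Pow(-21, 2)), Rational(1, 2)), -1)) = Mul(24, Pow(Pow(Add(961, 441), Rational(1, 2)), -1)) = Mul(24, Pow(Pow(1402, Rational(1, 2)), -1)) = Mul(24, Mul(Rational(1, 1402), Pow(1402, Rational(1, 2)))) = Mul(Rational(12, 701), Pow(1402, Rational(1, 2)))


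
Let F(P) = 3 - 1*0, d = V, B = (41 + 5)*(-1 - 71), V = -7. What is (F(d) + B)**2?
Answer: 10949481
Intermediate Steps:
B = -3312 (B = 46*(-72) = -3312)
d = -7
F(P) = 3 (F(P) = 3 + 0 = 3)
(F(d) + B)**2 = (3 - 3312)**2 = (-3309)**2 = 10949481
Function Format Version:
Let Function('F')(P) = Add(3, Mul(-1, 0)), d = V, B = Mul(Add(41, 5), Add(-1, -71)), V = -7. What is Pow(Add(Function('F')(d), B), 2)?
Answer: 10949481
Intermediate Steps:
B = -3312 (B = Mul(46, -72) = -3312)
d = -7
Function('F')(P) = 3 (Function('F')(P) = Add(3, 0) = 3)
Pow(Add(Function('F')(d), B), 2) = Pow(Add(3, -3312), 2) = Pow(-3309, 2) = 10949481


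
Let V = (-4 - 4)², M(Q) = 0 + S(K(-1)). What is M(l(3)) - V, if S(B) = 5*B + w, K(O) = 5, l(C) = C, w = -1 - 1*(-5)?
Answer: -35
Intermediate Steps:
w = 4 (w = -1 + 5 = 4)
S(B) = 4 + 5*B (S(B) = 5*B + 4 = 4 + 5*B)
M(Q) = 29 (M(Q) = 0 + (4 + 5*5) = 0 + (4 + 25) = 0 + 29 = 29)
V = 64 (V = (-8)² = 64)
M(l(3)) - V = 29 - 1*64 = 29 - 64 = -35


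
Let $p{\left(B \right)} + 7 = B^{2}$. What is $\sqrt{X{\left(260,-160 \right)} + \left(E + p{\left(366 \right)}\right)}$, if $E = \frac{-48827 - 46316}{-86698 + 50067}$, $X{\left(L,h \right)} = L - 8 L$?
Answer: $\frac{\sqrt{177298162526002}}{36631} \approx 363.5$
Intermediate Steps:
$X{\left(L,h \right)} = - 7 L$
$p{\left(B \right)} = -7 + B^{2}$
$E = \frac{95143}{36631}$ ($E = - \frac{95143}{-36631} = \left(-95143\right) \left(- \frac{1}{36631}\right) = \frac{95143}{36631} \approx 2.5973$)
$\sqrt{X{\left(260,-160 \right)} + \left(E + p{\left(366 \right)}\right)} = \sqrt{\left(-7\right) 260 + \left(\frac{95143}{36631} - \left(7 - 366^{2}\right)\right)} = \sqrt{-1820 + \left(\frac{95143}{36631} + \left(-7 + 133956\right)\right)} = \sqrt{-1820 + \left(\frac{95143}{36631} + 133949\right)} = \sqrt{-1820 + \frac{4906780962}{36631}} = \sqrt{\frac{4840112542}{36631}} = \frac{\sqrt{177298162526002}}{36631}$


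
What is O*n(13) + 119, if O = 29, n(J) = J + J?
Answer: 873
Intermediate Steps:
n(J) = 2*J
O*n(13) + 119 = 29*(2*13) + 119 = 29*26 + 119 = 754 + 119 = 873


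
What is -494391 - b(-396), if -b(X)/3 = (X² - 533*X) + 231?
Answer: 609954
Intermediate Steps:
b(X) = -693 - 3*X² + 1599*X (b(X) = -3*((X² - 533*X) + 231) = -3*(231 + X² - 533*X) = -693 - 3*X² + 1599*X)
-494391 - b(-396) = -494391 - (-693 - 3*(-396)² + 1599*(-396)) = -494391 - (-693 - 3*156816 - 633204) = -494391 - (-693 - 470448 - 633204) = -494391 - 1*(-1104345) = -494391 + 1104345 = 609954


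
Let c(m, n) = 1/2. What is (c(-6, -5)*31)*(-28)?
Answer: -434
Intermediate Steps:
c(m, n) = 1/2
(c(-6, -5)*31)*(-28) = ((1/2)*31)*(-28) = (31/2)*(-28) = -434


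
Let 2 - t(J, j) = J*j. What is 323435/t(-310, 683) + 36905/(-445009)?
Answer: 136117516455/94222645588 ≈ 1.4446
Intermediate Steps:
t(J, j) = 2 - J*j
323435/t(-310, 683) + 36905/(-445009) = 323435/(2 - 1*(-310)*683) + 36905/(-445009) = 323435/(2 + 211730) + 36905*(-1/445009) = 323435/211732 - 36905/445009 = 136117516455/94222645588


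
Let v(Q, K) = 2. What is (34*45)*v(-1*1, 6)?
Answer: 3060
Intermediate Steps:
(34*45)*v(-1*1, 6) = (34*45)*2 = 1530*2 = 3060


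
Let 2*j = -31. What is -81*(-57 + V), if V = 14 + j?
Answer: 9477/2 ≈ 4738.5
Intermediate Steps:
j = -31/2 (j = (1/2)*(-31) = -31/2 ≈ -15.500)
V = -3/2 (V = 14 - 31/2 = -3/2 ≈ -1.5000)
-81*(-57 + V) = -81*(-57 - 3/2) = -81*(-117/2) = 9477/2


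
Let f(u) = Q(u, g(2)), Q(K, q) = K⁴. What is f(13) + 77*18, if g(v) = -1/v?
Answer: 29947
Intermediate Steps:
f(u) = u⁴
f(13) + 77*18 = 13⁴ + 77*18 = 28561 + 1386 = 29947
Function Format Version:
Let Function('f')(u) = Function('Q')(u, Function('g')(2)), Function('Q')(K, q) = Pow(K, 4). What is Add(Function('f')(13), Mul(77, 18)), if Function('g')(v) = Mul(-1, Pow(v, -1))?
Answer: 29947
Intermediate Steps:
Function('f')(u) = Pow(u, 4)
Add(Function('f')(13), Mul(77, 18)) = Add(Pow(13, 4), Mul(77, 18)) = Add(28561, 1386) = 29947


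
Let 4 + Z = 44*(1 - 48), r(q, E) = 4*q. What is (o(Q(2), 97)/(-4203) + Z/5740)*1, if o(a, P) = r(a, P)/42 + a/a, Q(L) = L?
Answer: -6536587/18093915 ≈ -0.36126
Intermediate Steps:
o(a, P) = 1 + 2*a/21 (o(a, P) = (4*a)/42 + a/a = (4*a)*(1/42) + 1 = 2*a/21 + 1 = 1 + 2*a/21)
Z = -2072 (Z = -4 + 44*(1 - 48) = -4 + 44*(-47) = -4 - 2068 = -2072)
(o(Q(2), 97)/(-4203) + Z/5740)*1 = ((1 + (2/21)*2)/(-4203) - 2072/5740)*1 = ((1 + 4/21)*(-1/4203) - 2072*1/5740)*1 = ((25/21)*(-1/4203) - 74/205)*1 = (-25/88263 - 74/205)*1 = -6536587/18093915*1 = -6536587/18093915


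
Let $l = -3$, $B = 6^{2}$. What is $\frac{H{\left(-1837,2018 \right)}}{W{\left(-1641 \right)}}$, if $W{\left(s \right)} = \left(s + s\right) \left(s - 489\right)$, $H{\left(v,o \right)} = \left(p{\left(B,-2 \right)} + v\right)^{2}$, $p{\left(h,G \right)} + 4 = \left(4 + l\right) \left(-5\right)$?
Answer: $\frac{11999}{24615} \approx 0.48747$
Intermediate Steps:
$B = 36$
$p{\left(h,G \right)} = -9$ ($p{\left(h,G \right)} = -4 + \left(4 - 3\right) \left(-5\right) = -4 + 1 \left(-5\right) = -4 - 5 = -9$)
$H{\left(v,o \right)} = \left(-9 + v\right)^{2}$
$W{\left(s \right)} = 2 s \left(-489 + s\right)$
$\frac{H{\left(-1837,2018 \right)}}{W{\left(-1641 \right)}} = \frac{\left(-9 - 1837\right)^{2}}{2 \left(-1641\right) \left(-489 - 1641\right)} = \frac{\left(-1846\right)^{2}}{2 \left(-1641\right) \left(-2130\right)} = \frac{3407716}{6990660} = 3407716 \cdot \frac{1}{6990660} = \frac{11999}{24615}$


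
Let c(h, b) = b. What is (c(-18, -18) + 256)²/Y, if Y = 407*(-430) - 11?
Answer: -8092/25003 ≈ -0.32364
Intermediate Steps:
Y = -175021 (Y = -175010 - 11 = -175021)
(c(-18, -18) + 256)²/Y = (-18 + 256)²/(-175021) = 238²*(-1/175021) = 56644*(-1/175021) = -8092/25003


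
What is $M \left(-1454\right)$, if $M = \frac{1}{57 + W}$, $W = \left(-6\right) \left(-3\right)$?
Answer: $- \frac{1454}{75} \approx -19.387$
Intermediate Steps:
$W = 18$
$M = \frac{1}{75}$ ($M = \frac{1}{57 + 18} = \frac{1}{75} \approx 0.013333$)
$M \left(-1454\right) = \frac{1}{75} \left(-1454\right) = - \frac{1454}{75}$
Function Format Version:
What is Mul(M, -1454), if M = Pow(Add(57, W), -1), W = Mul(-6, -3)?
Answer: Rational(-1454, 75) ≈ -19.387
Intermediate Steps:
W = 18
M = Rational(1, 75) (M = Pow(Add(57, 18), -1) = Pow(75, -1) = Rational(1, 75) ≈ 0.013333)
Mul(M, -1454) = Mul(Rational(1, 75), -1454) = Rational(-1454, 75)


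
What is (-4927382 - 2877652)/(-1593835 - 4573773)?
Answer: 3902517/3083804 ≈ 1.2655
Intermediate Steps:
(-4927382 - 2877652)/(-1593835 - 4573773) = -7805034/(-6167608) = -7805034*(-1/6167608) = 3902517/3083804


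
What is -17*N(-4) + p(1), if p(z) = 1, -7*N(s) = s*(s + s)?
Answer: 551/7 ≈ 78.714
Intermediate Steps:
N(s) = -2*s²/7 (N(s) = -s*(s + s)/7 = -s*2*s/7 = -2*s²/7)
-17*N(-4) + p(1) = -(-34)*(-4)²/7 + 1 = -(-34)*16/7 + 1 = -17*(-32/7) + 1 = 544/7 + 1 = 551/7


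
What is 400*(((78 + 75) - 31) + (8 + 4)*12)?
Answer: 106400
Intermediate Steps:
400*(((78 + 75) - 31) + (8 + 4)*12) = 400*((153 - 31) + 12*12) = 400*(122 + 144) = 400*266 = 106400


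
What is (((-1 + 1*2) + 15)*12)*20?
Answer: 3840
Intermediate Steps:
(((-1 + 1*2) + 15)*12)*20 = (((-1 + 2) + 15)*12)*20 = ((1 + 15)*12)*20 = (16*12)*20 = 192*20 = 3840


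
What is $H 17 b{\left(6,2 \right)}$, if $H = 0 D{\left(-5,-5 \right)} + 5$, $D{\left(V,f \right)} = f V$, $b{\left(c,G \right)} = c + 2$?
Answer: $680$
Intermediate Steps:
$b{\left(c,G \right)} = 2 + c$
$D{\left(V,f \right)} = V f$
$H = 5$ ($H = 0 \left(\left(-5\right) \left(-5\right)\right) + 5 = 0 \cdot 25 + 5 = 0 + 5 = 5$)
$H 17 b{\left(6,2 \right)} = 5 \cdot 17 \left(2 + 6\right) = 85 \cdot 8 = 680$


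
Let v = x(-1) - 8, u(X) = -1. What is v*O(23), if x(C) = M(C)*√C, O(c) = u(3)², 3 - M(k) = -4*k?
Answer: -8 - I ≈ -8.0 - 1.0*I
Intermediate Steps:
M(k) = 3 + 4*k (M(k) = 3 - (-4)*k = 3 + 4*k)
O(c) = 1 (O(c) = (-1)² = 1)
x(C) = √C*(3 + 4*C) (x(C) = (3 + 4*C)*√C = √C*(3 + 4*C))
v = -8 - I (v = √(-1)*(3 + 4*(-1)) - 8 = I*(3 - 4) - 8 = I*(-1) - 8 = -I - 8 = -8 - I ≈ -8.0 - 1.0*I)
v*O(23) = (-8 - I)*1 = -8 - I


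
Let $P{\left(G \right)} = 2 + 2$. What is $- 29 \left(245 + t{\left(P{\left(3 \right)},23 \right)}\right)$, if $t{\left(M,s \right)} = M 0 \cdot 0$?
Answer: $-7105$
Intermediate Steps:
$P{\left(G \right)} = 4$
$t{\left(M,s \right)} = 0$ ($t{\left(M,s \right)} = 0 \cdot 0 = 0$)
$- 29 \left(245 + t{\left(P{\left(3 \right)},23 \right)}\right) = - 29 \left(245 + 0\right) = \left(-29\right) 245 = -7105$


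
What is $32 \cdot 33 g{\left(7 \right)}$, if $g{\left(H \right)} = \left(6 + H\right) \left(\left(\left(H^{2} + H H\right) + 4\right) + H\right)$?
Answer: $1496352$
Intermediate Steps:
$g{\left(H \right)} = \left(6 + H\right) \left(4 + H + 2 H^{2}\right)$ ($g{\left(H \right)} = \left(6 + H\right) \left(\left(\left(H^{2} + H^{2}\right) + 4\right) + H\right) = \left(6 + H\right) \left(\left(2 H^{2} + 4\right) + H\right) = \left(6 + H\right) \left(\left(4 + 2 H^{2}\right) + H\right) = \left(6 + H\right) \left(4 + H + 2 H^{2}\right)$)
$32 \cdot 33 g{\left(7 \right)} = 32 \cdot 33 \left(24 + 2 \cdot 7^{3} + 10 \cdot 7 + 13 \cdot 7^{2}\right) = 1056 \left(24 + 2 \cdot 343 + 70 + 13 \cdot 49\right) = 1056 \left(24 + 686 + 70 + 637\right) = 1056 \cdot 1417 = 1496352$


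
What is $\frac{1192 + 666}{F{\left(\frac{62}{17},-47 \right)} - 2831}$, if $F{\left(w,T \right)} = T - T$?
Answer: $- \frac{1858}{2831} \approx -0.65631$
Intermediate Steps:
$F{\left(w,T \right)} = 0$
$\frac{1192 + 666}{F{\left(\frac{62}{17},-47 \right)} - 2831} = \frac{1192 + 666}{0 - 2831} = \frac{1858}{-2831} = 1858 \left(- \frac{1}{2831}\right) = - \frac{1858}{2831}$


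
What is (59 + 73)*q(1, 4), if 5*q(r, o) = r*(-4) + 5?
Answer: 132/5 ≈ 26.400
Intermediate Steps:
q(r, o) = 1 - 4*r/5 (q(r, o) = (r*(-4) + 5)/5 = (-4*r + 5)/5 = (5 - 4*r)/5 = 1 - 4*r/5)
(59 + 73)*q(1, 4) = (59 + 73)*(1 - 4/5*1) = 132*(1 - 4/5) = 132*(1/5) = 132/5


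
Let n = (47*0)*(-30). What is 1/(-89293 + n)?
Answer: -1/89293 ≈ -1.1199e-5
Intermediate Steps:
n = 0 (n = 0*(-30) = 0)
1/(-89293 + n) = 1/(-89293 + 0) = 1/(-89293) = -1/89293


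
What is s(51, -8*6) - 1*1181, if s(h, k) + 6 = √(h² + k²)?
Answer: -1187 + 3*√545 ≈ -1117.0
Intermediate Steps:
s(h, k) = -6 + √(h² + k²)
s(51, -8*6) - 1*1181 = (-6 + √(51² + (-8*6)²)) - 1*1181 = (-6 + √(2601 + (-48)²)) - 1181 = (-6 + √(2601 + 2304)) - 1181 = (-6 + √4905) - 1181 = (-6 + 3*√545) - 1181 = -1187 + 3*√545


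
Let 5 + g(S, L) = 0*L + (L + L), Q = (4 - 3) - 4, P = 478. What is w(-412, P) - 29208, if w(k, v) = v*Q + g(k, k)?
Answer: -31471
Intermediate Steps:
Q = -3 (Q = 1 - 4 = -3)
g(S, L) = -5 + 2*L (g(S, L) = -5 + (0*L + (L + L)) = -5 + (0 + 2*L) = -5 + 2*L)
w(k, v) = -5 - 3*v + 2*k (w(k, v) = v*(-3) + (-5 + 2*k) = -3*v + (-5 + 2*k) = -5 - 3*v + 2*k)
w(-412, P) - 29208 = (-5 - 3*478 + 2*(-412)) - 29208 = (-5 - 1434 - 824) - 29208 = -2263 - 29208 = -31471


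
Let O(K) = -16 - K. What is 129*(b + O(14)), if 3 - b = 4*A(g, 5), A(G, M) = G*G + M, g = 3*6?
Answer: -173247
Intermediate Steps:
g = 18
A(G, M) = M + G² (A(G, M) = G² + M = M + G²)
b = -1313 (b = 3 - 4*(5 + 18²) = 3 - 4*(5 + 324) = 3 - 4*329 = 3 - 1*1316 = 3 - 1316 = -1313)
129*(b + O(14)) = 129*(-1313 + (-16 - 1*14)) = 129*(-1313 + (-16 - 14)) = 129*(-1313 - 30) = 129*(-1343) = -173247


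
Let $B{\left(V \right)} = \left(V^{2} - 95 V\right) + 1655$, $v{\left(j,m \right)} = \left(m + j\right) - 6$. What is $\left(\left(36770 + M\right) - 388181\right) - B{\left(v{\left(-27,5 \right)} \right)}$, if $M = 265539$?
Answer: $-90971$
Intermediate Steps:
$v{\left(j,m \right)} = -6 + j + m$ ($v{\left(j,m \right)} = \left(j + m\right) - 6 = -6 + j + m$)
$B{\left(V \right)} = 1655 + V^{2} - 95 V$
$\left(\left(36770 + M\right) - 388181\right) - B{\left(v{\left(-27,5 \right)} \right)} = \left(\left(36770 + 265539\right) - 388181\right) - \left(1655 + \left(-6 - 27 + 5\right)^{2} - 95 \left(-6 - 27 + 5\right)\right) = \left(302309 - 388181\right) - \left(1655 + \left(-28\right)^{2} - -2660\right) = -85872 - \left(1655 + 784 + 2660\right) = -85872 - 5099 = -90971$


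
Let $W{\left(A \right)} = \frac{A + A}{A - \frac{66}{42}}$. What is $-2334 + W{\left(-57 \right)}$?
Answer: $- \frac{478071}{205} \approx -2332.1$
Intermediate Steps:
$W{\left(A \right)} = \frac{2 A}{- \frac{11}{7} + A}$ ($W{\left(A \right)} = \frac{2 A}{A - \frac{11}{7}} = \frac{2 A}{- \frac{11}{7} + A}$)
$-2334 + W{\left(-57 \right)} = -2334 + 14 \left(-57\right) \frac{1}{-11 + 7 \left(-57\right)} = -2334 + 14 \left(-57\right) \frac{1}{-11 - 399} = -2334 + 14 \left(-57\right) \frac{1}{-410} = -2334 + 14 \left(-57\right) \left(- \frac{1}{410}\right) = -2334 + \frac{399}{205} = - \frac{478071}{205}$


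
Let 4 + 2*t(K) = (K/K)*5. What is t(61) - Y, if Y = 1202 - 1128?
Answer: -147/2 ≈ -73.500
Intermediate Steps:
Y = 74
t(K) = ½ (t(K) = -2 + ((K/K)*5)/2 = -2 + (1*5)/2 = -2 + (½)*5 = -2 + 5/2 = ½)
t(61) - Y = ½ - 1*74 = ½ - 74 = -147/2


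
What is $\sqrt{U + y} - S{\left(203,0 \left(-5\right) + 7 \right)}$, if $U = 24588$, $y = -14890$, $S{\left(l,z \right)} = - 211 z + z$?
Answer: $1470 + \sqrt{9698} \approx 1568.5$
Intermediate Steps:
$S{\left(l,z \right)} = - 210 z$
$\sqrt{U + y} - S{\left(203,0 \left(-5\right) + 7 \right)} = \sqrt{24588 - 14890} - - 210 \left(0 \left(-5\right) + 7\right) = \sqrt{9698} - - 210 \left(0 + 7\right) = \sqrt{9698} - \left(-210\right) 7 = \sqrt{9698} - -1470 = \sqrt{9698} + 1470 = 1470 + \sqrt{9698}$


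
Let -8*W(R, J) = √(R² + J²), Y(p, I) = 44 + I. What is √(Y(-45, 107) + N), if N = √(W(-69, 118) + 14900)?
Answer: √(604 + √2*√(119200 - √18685))/2 ≈ 16.523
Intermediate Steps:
W(R, J) = -√(J² + R²)/8 (W(R, J) = -√(R² + J²)/8 = -√(J² + R²)/8)
N = √(14900 - √18685/8) (N = √(-√(118² + (-69)²)/8 + 14900) = √(-√(13924 + 4761)/8 + 14900) = √(-√18685/8 + 14900) = √(14900 - √18685/8) ≈ 122.00)
√(Y(-45, 107) + N) = √((44 + 107) + √(238400 - 2*√18685)/4) = √(151 + √(238400 - 2*√18685)/4)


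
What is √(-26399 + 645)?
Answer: I*√25754 ≈ 160.48*I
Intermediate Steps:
√(-26399 + 645) = √(-25754) = I*√25754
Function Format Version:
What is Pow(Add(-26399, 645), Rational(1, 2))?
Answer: Mul(I, Pow(25754, Rational(1, 2))) ≈ Mul(160.48, I)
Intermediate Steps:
Pow(Add(-26399, 645), Rational(1, 2)) = Pow(-25754, Rational(1, 2)) = Mul(I, Pow(25754, Rational(1, 2)))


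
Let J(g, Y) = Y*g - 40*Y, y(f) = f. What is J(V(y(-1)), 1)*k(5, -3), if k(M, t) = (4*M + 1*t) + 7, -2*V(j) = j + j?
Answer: -936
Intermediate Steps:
V(j) = -j (V(j) = -(j + j)/2 = -j)
J(g, Y) = -40*Y + Y*g
k(M, t) = 7 + t + 4*M (k(M, t) = (4*M + t) + 7 = (t + 4*M) + 7 = 7 + t + 4*M)
J(V(y(-1)), 1)*k(5, -3) = (1*(-40 - 1*(-1)))*(7 - 3 + 4*5) = (1*(-40 + 1))*(7 - 3 + 20) = (1*(-39))*24 = -39*24 = -936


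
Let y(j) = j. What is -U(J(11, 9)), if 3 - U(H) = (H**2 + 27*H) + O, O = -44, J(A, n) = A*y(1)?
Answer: 371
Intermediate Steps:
J(A, n) = A (J(A, n) = A*1 = A)
U(H) = 47 - H**2 - 27*H (U(H) = 3 - ((H**2 + 27*H) - 44) = 3 - (-44 + H**2 + 27*H) = 3 + (44 - H**2 - 27*H) = 47 - H**2 - 27*H)
-U(J(11, 9)) = -(47 - 1*11**2 - 27*11) = -(47 - 1*121 - 297) = -(47 - 121 - 297) = -1*(-371) = 371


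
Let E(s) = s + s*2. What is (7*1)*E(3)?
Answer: 63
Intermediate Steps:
E(s) = 3*s (E(s) = s + 2*s = 3*s)
(7*1)*E(3) = (7*1)*(3*3) = 7*9 = 63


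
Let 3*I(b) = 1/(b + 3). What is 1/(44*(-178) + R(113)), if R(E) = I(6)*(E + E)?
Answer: -27/211238 ≈ -0.00012782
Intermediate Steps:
I(b) = 1/(3*(3 + b)) (I(b) = 1/(3*(b + 3)) = 1/(3*(3 + b)))
R(E) = 2*E/27 (R(E) = (1/(3*(3 + 6)))*(E + E) = ((1/3)/9)*(2*E) = ((1/3)*(1/9))*(2*E) = (2*E)/27 = 2*E/27)
1/(44*(-178) + R(113)) = 1/(44*(-178) + (2/27)*113) = 1/(-7832 + 226/27) = 1/(-211238/27) = -27/211238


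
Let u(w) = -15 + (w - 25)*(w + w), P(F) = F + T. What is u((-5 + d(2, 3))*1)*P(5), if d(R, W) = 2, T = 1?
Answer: 918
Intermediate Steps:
P(F) = 1 + F (P(F) = F + 1 = 1 + F)
u(w) = -15 + 2*w*(-25 + w) (u(w) = -15 + (-25 + w)*(2*w) = -15 + 2*w*(-25 + w))
u((-5 + d(2, 3))*1)*P(5) = (-15 - 50*(-5 + 2) + 2*((-5 + 2)*1)²)*(1 + 5) = (-15 - (-150) + 2*(-3*1)²)*6 = (-15 - 50*(-3) + 2*(-3)²)*6 = (-15 + 150 + 2*9)*6 = (-15 + 150 + 18)*6 = 153*6 = 918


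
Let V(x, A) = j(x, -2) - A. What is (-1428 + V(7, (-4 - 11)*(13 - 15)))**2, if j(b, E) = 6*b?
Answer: 2005056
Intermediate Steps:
V(x, A) = -A + 6*x (V(x, A) = 6*x - A = -A + 6*x)
(-1428 + V(7, (-4 - 11)*(13 - 15)))**2 = (-1428 + (-(-4 - 11)*(13 - 15) + 6*7))**2 = (-1428 + (-(-15)*(-2) + 42))**2 = (-1428 + (-1*30 + 42))**2 = (-1428 + (-30 + 42))**2 = (-1428 + 12)**2 = (-1416)**2 = 2005056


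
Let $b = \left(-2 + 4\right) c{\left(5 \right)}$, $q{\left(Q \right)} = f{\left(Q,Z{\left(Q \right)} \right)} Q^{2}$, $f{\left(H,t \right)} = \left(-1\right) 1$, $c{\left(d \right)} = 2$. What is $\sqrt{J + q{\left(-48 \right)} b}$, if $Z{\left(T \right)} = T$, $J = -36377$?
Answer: $i \sqrt{45593} \approx 213.53 i$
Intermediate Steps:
$f{\left(H,t \right)} = -1$
$q{\left(Q \right)} = - Q^{2}$
$b = 4$ ($b = \left(-2 + 4\right) 2 = 2 \cdot 2 = 4$)
$\sqrt{J + q{\left(-48 \right)} b} = \sqrt{-36377 + - \left(-48\right)^{2} \cdot 4} = \sqrt{-36377 + \left(-1\right) 2304 \cdot 4} = \sqrt{-36377 - 9216} = \sqrt{-45593} = i \sqrt{45593}$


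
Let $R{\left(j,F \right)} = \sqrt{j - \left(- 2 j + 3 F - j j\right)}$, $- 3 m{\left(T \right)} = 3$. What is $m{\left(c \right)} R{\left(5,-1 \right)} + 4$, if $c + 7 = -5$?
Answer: $4 - \sqrt{43} \approx -2.5574$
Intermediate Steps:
$c = -12$ ($c = -7 - 5 = -12$)
$m{\left(T \right)} = -1$ ($m{\left(T \right)} = \left(- \frac{1}{3}\right) 3 = -1$)
$R{\left(j,F \right)} = \sqrt{j^{2} - 3 F + 3 j}$ ($R{\left(j,F \right)} = \sqrt{j - \left(- j^{2} - 2 j + 3 F\right)} = \sqrt{j + \left(\left(F + j\right) + \left(j + j^{2} - 4 F\right)\right)} = \sqrt{j + \left(j^{2} - 3 F + 2 j\right)} = \sqrt{j^{2} - 3 F + 3 j}$)
$m{\left(c \right)} R{\left(5,-1 \right)} + 4 = - \sqrt{5^{2} - -3 + 3 \cdot 5} + 4 = - \sqrt{25 + 3 + 15} + 4 = - \sqrt{43} + 4 = 4 - \sqrt{43}$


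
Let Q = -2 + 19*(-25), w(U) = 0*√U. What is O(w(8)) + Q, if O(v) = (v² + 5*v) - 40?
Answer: -517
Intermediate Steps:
w(U) = 0
Q = -477 (Q = -2 - 475 = -477)
O(v) = -40 + v² + 5*v
O(w(8)) + Q = (-40 + 0² + 5*0) - 477 = (-40 + 0 + 0) - 477 = -40 - 477 = -517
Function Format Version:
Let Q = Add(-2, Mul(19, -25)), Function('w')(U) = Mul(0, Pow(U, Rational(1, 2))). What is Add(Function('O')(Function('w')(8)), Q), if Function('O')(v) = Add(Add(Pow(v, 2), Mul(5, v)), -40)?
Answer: -517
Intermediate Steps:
Function('w')(U) = 0
Q = -477 (Q = Add(-2, -475) = -477)
Function('O')(v) = Add(-40, Pow(v, 2), Mul(5, v))
Add(Function('O')(Function('w')(8)), Q) = Add(Add(-40, Pow(0, 2), Mul(5, 0)), -477) = Add(Add(-40, 0, 0), -477) = Add(-40, -477) = -517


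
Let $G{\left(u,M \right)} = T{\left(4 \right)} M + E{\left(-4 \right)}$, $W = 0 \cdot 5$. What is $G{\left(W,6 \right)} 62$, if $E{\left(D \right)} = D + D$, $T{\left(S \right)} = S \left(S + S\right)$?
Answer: $11408$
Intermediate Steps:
$T{\left(S \right)} = 2 S^{2}$ ($T{\left(S \right)} = S 2 S = 2 S^{2}$)
$E{\left(D \right)} = 2 D$
$W = 0$
$G{\left(u,M \right)} = -8 + 32 M$ ($G{\left(u,M \right)} = 2 \cdot 4^{2} M + 2 \left(-4\right) = 2 \cdot 16 M - 8 = 32 M - 8 = -8 + 32 M$)
$G{\left(W,6 \right)} 62 = \left(-8 + 32 \cdot 6\right) 62 = \left(-8 + 192\right) 62 = 184 \cdot 62 = 11408$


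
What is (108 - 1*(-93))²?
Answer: 40401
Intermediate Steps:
(108 - 1*(-93))² = (108 + 93)² = 201² = 40401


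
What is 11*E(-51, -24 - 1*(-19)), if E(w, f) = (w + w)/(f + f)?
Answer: 561/5 ≈ 112.20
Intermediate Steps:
E(w, f) = w/f (E(w, f) = (2*w)/((2*f)) = (2*w)*(1/(2*f)) = w/f)
11*E(-51, -24 - 1*(-19)) = 11*(-51/(-24 - 1*(-19))) = 11*(-51/(-24 + 19)) = 11*(-51/(-5)) = 11*(-51*(-1/5)) = 11*(51/5) = 561/5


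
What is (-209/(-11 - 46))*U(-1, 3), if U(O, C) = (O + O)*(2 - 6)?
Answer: 88/3 ≈ 29.333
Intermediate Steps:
U(O, C) = -8*O (U(O, C) = (2*O)*(-4) = -8*O)
(-209/(-11 - 46))*U(-1, 3) = (-209/(-11 - 46))*(-8*(-1)) = (-209/(-57))*8 = -1/57*(-209)*8 = (11/3)*8 = 88/3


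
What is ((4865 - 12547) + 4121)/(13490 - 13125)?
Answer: -3561/365 ≈ -9.7562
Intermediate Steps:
((4865 - 12547) + 4121)/(13490 - 13125) = (-7682 + 4121)/365 = -3561*1/365 = -3561/365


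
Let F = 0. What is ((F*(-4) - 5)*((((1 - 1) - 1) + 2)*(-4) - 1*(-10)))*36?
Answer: -1080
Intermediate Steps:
((F*(-4) - 5)*((((1 - 1) - 1) + 2)*(-4) - 1*(-10)))*36 = ((0*(-4) - 5)*((((1 - 1) - 1) + 2)*(-4) - 1*(-10)))*36 = ((0 - 5)*(((0 - 1) + 2)*(-4) + 10))*36 = -5*((-1 + 2)*(-4) + 10)*36 = -5*(1*(-4) + 10)*36 = -5*(-4 + 10)*36 = -5*6*36 = -30*36 = -1080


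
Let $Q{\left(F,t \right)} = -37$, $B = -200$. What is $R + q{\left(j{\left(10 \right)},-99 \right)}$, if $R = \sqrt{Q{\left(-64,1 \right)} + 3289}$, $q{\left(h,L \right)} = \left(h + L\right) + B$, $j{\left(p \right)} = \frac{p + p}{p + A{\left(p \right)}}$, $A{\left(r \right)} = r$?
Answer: $-298 + 2 \sqrt{813} \approx -240.97$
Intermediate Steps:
$j{\left(p \right)} = 1$ ($j{\left(p \right)} = \frac{p + p}{p + p} = \frac{2 p}{2 p} = 2 p \frac{1}{2 p} = 1$)
$q{\left(h,L \right)} = -200 + L + h$ ($q{\left(h,L \right)} = \left(h + L\right) - 200 = \left(L + h\right) - 200 = -200 + L + h$)
$R = 2 \sqrt{813}$ ($R = \sqrt{-37 + 3289} = \sqrt{3252} = 2 \sqrt{813} \approx 57.026$)
$R + q{\left(j{\left(10 \right)},-99 \right)} = 2 \sqrt{813} - 298 = -298 + 2 \sqrt{813}$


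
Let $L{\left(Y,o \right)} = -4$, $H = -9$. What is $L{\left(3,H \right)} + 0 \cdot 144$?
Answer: $-4$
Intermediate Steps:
$L{\left(3,H \right)} + 0 \cdot 144 = -4 + 0 \cdot 144 = -4 + 0 = -4$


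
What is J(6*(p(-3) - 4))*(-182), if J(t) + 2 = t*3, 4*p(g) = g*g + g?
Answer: 8554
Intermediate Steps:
p(g) = g/4 + g²/4 (p(g) = (g*g + g)/4 = (g² + g)/4 = (g + g²)/4 = g/4 + g²/4)
J(t) = -2 + 3*t (J(t) = -2 + t*3 = -2 + 3*t)
J(6*(p(-3) - 4))*(-182) = (-2 + 3*(6*((¼)*(-3)*(1 - 3) - 4)))*(-182) = (-2 + 3*(6*((¼)*(-3)*(-2) - 4)))*(-182) = (-2 + 3*(6*(3/2 - 4)))*(-182) = (-2 + 3*(6*(-5/2)))*(-182) = (-2 + 3*(-15))*(-182) = (-2 - 45)*(-182) = -47*(-182) = 8554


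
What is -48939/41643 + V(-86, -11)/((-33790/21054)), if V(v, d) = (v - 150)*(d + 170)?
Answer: 5482929661253/234519495 ≈ 23379.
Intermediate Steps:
V(v, d) = (-150 + v)*(170 + d)
-48939/41643 + V(-86, -11)/((-33790/21054)) = -48939/41643 + (-25500 - 150*(-11) + 170*(-86) - 11*(-86))/((-33790/21054)) = -48939*1/41643 + (-25500 + 1650 - 14620 + 946)/((-33790*1/21054)) = -16313/13881 - 37524/(-16895/10527) = -16313/13881 - 37524*(-10527/16895) = -16313/13881 + 395015148/16895 = 5482929661253/234519495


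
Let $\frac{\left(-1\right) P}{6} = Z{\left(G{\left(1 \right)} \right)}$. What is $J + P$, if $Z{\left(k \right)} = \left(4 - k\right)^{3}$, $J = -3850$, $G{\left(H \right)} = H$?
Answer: $-4012$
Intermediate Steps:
$P = -162$ ($P = - 6 \left(- \left(-4 + 1\right)^{3}\right) = - 6 \left(- \left(-3\right)^{3}\right) = - 6 \left(\left(-1\right) \left(-27\right)\right) = \left(-6\right) 27 = -162$)
$J + P = -3850 - 162 = -4012$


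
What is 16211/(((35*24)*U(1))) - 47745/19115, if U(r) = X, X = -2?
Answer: -78016973/6422640 ≈ -12.147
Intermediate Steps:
U(r) = -2
16211/(((35*24)*U(1))) - 47745/19115 = 16211/(((35*24)*(-2))) - 47745/19115 = 16211/((840*(-2))) - 47745*1/19115 = 16211/(-1680) - 9549/3823 = 16211*(-1/1680) - 9549/3823 = -16211/1680 - 9549/3823 = -78016973/6422640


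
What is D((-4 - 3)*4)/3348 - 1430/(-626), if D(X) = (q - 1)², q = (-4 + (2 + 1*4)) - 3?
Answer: 598768/261981 ≈ 2.2855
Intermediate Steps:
q = -1 (q = (-4 + (2 + 4)) - 3 = (-4 + 6) - 3 = 2 - 3 = -1)
D(X) = 4 (D(X) = (-1 - 1)² = (-2)² = 4)
D((-4 - 3)*4)/3348 - 1430/(-626) = 4/3348 - 1430/(-626) = 4*(1/3348) - 1430*(-1/626) = 1/837 + 715/313 = 598768/261981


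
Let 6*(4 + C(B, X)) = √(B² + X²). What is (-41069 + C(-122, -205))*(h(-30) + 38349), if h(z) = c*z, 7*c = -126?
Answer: -1597287897 + 12963*√56909/2 ≈ -1.5957e+9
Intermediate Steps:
c = -18 (c = (⅐)*(-126) = -18)
h(z) = -18*z
C(B, X) = -4 + √(B² + X²)/6
(-41069 + C(-122, -205))*(h(-30) + 38349) = (-41069 + (-4 + √((-122)² + (-205)²)/6))*(-18*(-30) + 38349) = (-41069 + (-4 + √(14884 + 42025)/6))*(540 + 38349) = (-41069 + (-4 + √56909/6))*38889 = (-41073 + √56909/6)*38889 = -1597287897 + 12963*√56909/2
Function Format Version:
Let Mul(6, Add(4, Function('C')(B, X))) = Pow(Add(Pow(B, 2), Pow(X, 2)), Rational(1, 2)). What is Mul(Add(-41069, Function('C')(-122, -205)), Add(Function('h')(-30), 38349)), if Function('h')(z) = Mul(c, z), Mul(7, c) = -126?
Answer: Add(-1597287897, Mul(Rational(12963, 2), Pow(56909, Rational(1, 2)))) ≈ -1.5957e+9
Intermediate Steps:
c = -18 (c = Mul(Rational(1, 7), -126) = -18)
Function('h')(z) = Mul(-18, z)
Function('C')(B, X) = Add(-4, Mul(Rational(1, 6), Pow(Add(Pow(B, 2), Pow(X, 2)), Rational(1, 2))))
Mul(Add(-41069, Function('C')(-122, -205)), Add(Function('h')(-30), 38349)) = Mul(Add(-41069, Add(-4, Mul(Rational(1, 6), Pow(Add(Pow(-122, 2), Pow(-205, 2)), Rational(1, 2))))), Add(Mul(-18, -30), 38349)) = Mul(Add(-41069, Add(-4, Mul(Rational(1, 6), Pow(Add(14884, 42025), Rational(1, 2))))), Add(540, 38349)) = Mul(Add(-41069, Add(-4, Mul(Rational(1, 6), Pow(56909, Rational(1, 2))))), 38889) = Mul(Add(-41073, Mul(Rational(1, 6), Pow(56909, Rational(1, 2)))), 38889) = Add(-1597287897, Mul(Rational(12963, 2), Pow(56909, Rational(1, 2))))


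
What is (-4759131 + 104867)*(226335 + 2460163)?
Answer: -12503670927472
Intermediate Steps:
(-4759131 + 104867)*(226335 + 2460163) = -4654264*2686498 = -12503670927472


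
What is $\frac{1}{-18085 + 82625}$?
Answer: $\frac{1}{64540} \approx 1.5494 \cdot 10^{-5}$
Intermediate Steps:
$\frac{1}{-18085 + 82625} = \frac{1}{64540}$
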